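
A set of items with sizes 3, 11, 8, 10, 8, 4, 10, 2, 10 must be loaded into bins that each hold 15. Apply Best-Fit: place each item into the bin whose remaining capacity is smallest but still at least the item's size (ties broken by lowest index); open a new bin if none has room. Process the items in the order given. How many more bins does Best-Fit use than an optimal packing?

0

Best-Fit: [3,11] [8] [10,4] [8] [10,2] [10] → 6 bins.
6 items exceed 7.5 (half the capacity), and no two of those can share a bin, so at least 6 bins are needed.
So 6 is already optimal.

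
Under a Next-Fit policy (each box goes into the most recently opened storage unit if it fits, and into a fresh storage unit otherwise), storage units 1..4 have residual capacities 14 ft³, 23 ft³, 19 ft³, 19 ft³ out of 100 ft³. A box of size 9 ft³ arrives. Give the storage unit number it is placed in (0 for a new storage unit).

4

Next-Fit only looks at storage unit 4, which has 19 ft³ free.
9 ft³ fits there.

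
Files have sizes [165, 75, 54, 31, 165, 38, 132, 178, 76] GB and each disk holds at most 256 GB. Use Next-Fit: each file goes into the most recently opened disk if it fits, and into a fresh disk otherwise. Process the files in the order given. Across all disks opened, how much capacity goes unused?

110

Put 165 GB in disk 1; 91 GB remain.
Put 75 GB in disk 1; 16 GB remain.
Put 54 GB in disk 2; 202 GB remain.
Put 31 GB in disk 2; 171 GB remain.
Put 165 GB in disk 2; 6 GB remain.
Put 38 GB in disk 3; 218 GB remain.
Put 132 GB in disk 3; 86 GB remain.
Put 178 GB in disk 4; 78 GB remain.
Put 76 GB in disk 4; 2 GB remain.
4 disks × 256 GB = 1024 GB; used 914 GB; unused 110 GB.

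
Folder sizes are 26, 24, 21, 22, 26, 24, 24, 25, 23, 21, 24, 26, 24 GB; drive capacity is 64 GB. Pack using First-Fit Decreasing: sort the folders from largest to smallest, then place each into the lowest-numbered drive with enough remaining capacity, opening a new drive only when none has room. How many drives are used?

6

Sorted descending: 26, 26, 26, 25, 24, 24, 24, 24, 24, 23, 22, 21, 21.
drive 1: place 26 GB, 38 GB left
drive 1: place 26 GB, 12 GB left
drive 2: place 26 GB, 38 GB left
drive 2: place 25 GB, 13 GB left
drive 3: place 24 GB, 40 GB left
drive 3: place 24 GB, 16 GB left
drive 4: place 24 GB, 40 GB left
drive 4: place 24 GB, 16 GB left
drive 5: place 24 GB, 40 GB left
drive 5: place 23 GB, 17 GB left
drive 6: place 22 GB, 42 GB left
drive 6: place 21 GB, 21 GB left
drive 6: place 21 GB, 0 GB left
Final drives: [26,26] [26,25] [24,24] [24,24] [24,23] [22,21,21].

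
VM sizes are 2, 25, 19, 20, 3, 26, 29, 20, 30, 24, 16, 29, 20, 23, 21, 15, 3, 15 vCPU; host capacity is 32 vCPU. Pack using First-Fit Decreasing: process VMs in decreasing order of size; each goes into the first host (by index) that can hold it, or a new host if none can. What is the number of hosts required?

Sorted descending: 30, 29, 29, 26, 25, 24, 23, 21, 20, 20, 20, 19, 16, 15, 15, 3, 3, 2.
30 vCPU → host 1 (remaining 2 vCPU)
29 vCPU → host 2 (remaining 3 vCPU)
29 vCPU → host 3 (remaining 3 vCPU)
26 vCPU → host 4 (remaining 6 vCPU)
25 vCPU → host 5 (remaining 7 vCPU)
24 vCPU → host 6 (remaining 8 vCPU)
23 vCPU → host 7 (remaining 9 vCPU)
21 vCPU → host 8 (remaining 11 vCPU)
20 vCPU → host 9 (remaining 12 vCPU)
20 vCPU → host 10 (remaining 12 vCPU)
20 vCPU → host 11 (remaining 12 vCPU)
19 vCPU → host 12 (remaining 13 vCPU)
16 vCPU → host 13 (remaining 16 vCPU)
15 vCPU → host 13 (remaining 1 vCPU)
15 vCPU → host 14 (remaining 17 vCPU)
3 vCPU → host 2 (remaining 0 vCPU)
3 vCPU → host 3 (remaining 0 vCPU)
2 vCPU → host 1 (remaining 0 vCPU)

14 hosts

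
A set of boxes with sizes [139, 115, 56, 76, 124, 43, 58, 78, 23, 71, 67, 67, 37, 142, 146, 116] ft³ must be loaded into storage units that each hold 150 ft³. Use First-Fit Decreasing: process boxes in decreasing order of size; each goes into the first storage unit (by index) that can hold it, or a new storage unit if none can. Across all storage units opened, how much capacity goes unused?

Sorted descending: 146, 142, 139, 124, 116, 115, 78, 76, 71, 67, 67, 58, 56, 43, 37, 23.
Put 146 ft³ in storage unit 1; 4 ft³ remain.
Put 142 ft³ in storage unit 2; 8 ft³ remain.
Put 139 ft³ in storage unit 3; 11 ft³ remain.
Put 124 ft³ in storage unit 4; 26 ft³ remain.
Put 116 ft³ in storage unit 5; 34 ft³ remain.
Put 115 ft³ in storage unit 6; 35 ft³ remain.
Put 78 ft³ in storage unit 7; 72 ft³ remain.
Put 76 ft³ in storage unit 8; 74 ft³ remain.
Put 71 ft³ in storage unit 7; 1 ft³ remain.
Put 67 ft³ in storage unit 8; 7 ft³ remain.
Put 67 ft³ in storage unit 9; 83 ft³ remain.
Put 58 ft³ in storage unit 9; 25 ft³ remain.
Put 56 ft³ in storage unit 10; 94 ft³ remain.
Put 43 ft³ in storage unit 10; 51 ft³ remain.
Put 37 ft³ in storage unit 10; 14 ft³ remain.
Put 23 ft³ in storage unit 4; 3 ft³ remain.
10 storage units × 150 ft³ = 1500 ft³; used 1358 ft³; unused 142 ft³.

142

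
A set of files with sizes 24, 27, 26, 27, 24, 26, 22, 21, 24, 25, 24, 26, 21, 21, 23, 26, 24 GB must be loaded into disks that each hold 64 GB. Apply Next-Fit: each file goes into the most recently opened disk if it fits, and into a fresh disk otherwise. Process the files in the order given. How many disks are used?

disk 1: place 24 GB, 40 GB left
disk 1: place 27 GB, 13 GB left
disk 2: place 26 GB, 38 GB left
disk 2: place 27 GB, 11 GB left
disk 3: place 24 GB, 40 GB left
disk 3: place 26 GB, 14 GB left
disk 4: place 22 GB, 42 GB left
disk 4: place 21 GB, 21 GB left
disk 5: place 24 GB, 40 GB left
disk 5: place 25 GB, 15 GB left
disk 6: place 24 GB, 40 GB left
disk 6: place 26 GB, 14 GB left
disk 7: place 21 GB, 43 GB left
disk 7: place 21 GB, 22 GB left
disk 8: place 23 GB, 41 GB left
disk 8: place 26 GB, 15 GB left
disk 9: place 24 GB, 40 GB left
Final disks: [24,27] [26,27] [24,26] [22,21] [24,25] [24,26] [21,21] [23,26] [24].

9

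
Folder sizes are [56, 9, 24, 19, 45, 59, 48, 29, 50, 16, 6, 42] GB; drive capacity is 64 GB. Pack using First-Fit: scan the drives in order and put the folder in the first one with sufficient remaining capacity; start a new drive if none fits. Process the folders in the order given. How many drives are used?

8

56 GB → drive 1 (remaining 8 GB)
9 GB → drive 2 (remaining 55 GB)
24 GB → drive 2 (remaining 31 GB)
19 GB → drive 2 (remaining 12 GB)
45 GB → drive 3 (remaining 19 GB)
59 GB → drive 4 (remaining 5 GB)
48 GB → drive 5 (remaining 16 GB)
29 GB → drive 6 (remaining 35 GB)
50 GB → drive 7 (remaining 14 GB)
16 GB → drive 3 (remaining 3 GB)
6 GB → drive 1 (remaining 2 GB)
42 GB → drive 8 (remaining 22 GB)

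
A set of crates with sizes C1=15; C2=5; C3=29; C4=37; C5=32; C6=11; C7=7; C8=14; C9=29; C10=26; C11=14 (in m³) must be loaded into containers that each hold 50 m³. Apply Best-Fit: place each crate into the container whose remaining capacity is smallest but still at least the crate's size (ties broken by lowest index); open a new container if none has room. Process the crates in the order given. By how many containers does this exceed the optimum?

0

Best-Fit: [15,5,29] [37,11] [32,7] [14,29] [26,14] → 5 containers.
Total size 219 m³; any packing needs at least ⌈219/50⌉ = 5 containers.
So 5 is already optimal.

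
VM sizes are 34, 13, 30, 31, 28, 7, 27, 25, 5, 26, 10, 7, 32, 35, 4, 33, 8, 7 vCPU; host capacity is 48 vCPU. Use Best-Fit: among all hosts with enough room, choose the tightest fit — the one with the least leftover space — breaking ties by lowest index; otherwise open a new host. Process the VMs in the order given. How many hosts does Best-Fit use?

10

Put 34 vCPU in host 1; 14 vCPU remain.
Put 13 vCPU in host 1; 1 vCPU remain.
Put 30 vCPU in host 2; 18 vCPU remain.
Put 31 vCPU in host 3; 17 vCPU remain.
Put 28 vCPU in host 4; 20 vCPU remain.
Put 7 vCPU in host 3; 10 vCPU remain.
Put 27 vCPU in host 5; 21 vCPU remain.
Put 25 vCPU in host 6; 23 vCPU remain.
Put 5 vCPU in host 3; 5 vCPU remain.
Put 26 vCPU in host 7; 22 vCPU remain.
Put 10 vCPU in host 2; 8 vCPU remain.
Put 7 vCPU in host 2; 1 vCPU remain.
Put 32 vCPU in host 8; 16 vCPU remain.
Put 35 vCPU in host 9; 13 vCPU remain.
Put 4 vCPU in host 3; 1 vCPU remain.
Put 33 vCPU in host 10; 15 vCPU remain.
Put 8 vCPU in host 9; 5 vCPU remain.
Put 7 vCPU in host 10; 8 vCPU remain.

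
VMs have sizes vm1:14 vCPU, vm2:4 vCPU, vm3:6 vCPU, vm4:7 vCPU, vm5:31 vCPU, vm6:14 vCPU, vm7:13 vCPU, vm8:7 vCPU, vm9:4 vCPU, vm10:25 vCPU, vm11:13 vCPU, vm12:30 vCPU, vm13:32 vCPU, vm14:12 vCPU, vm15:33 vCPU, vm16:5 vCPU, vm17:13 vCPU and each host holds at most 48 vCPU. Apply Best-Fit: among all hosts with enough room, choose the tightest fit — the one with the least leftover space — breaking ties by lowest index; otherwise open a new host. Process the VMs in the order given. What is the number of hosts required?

Put vm1 (14 vCPU) in host 1; 34 vCPU remain.
Put vm2 (4 vCPU) in host 1; 30 vCPU remain.
Put vm3 (6 vCPU) in host 1; 24 vCPU remain.
Put vm4 (7 vCPU) in host 1; 17 vCPU remain.
Put vm5 (31 vCPU) in host 2; 17 vCPU remain.
Put vm6 (14 vCPU) in host 1; 3 vCPU remain.
Put vm7 (13 vCPU) in host 2; 4 vCPU remain.
Put vm8 (7 vCPU) in host 3; 41 vCPU remain.
Put vm9 (4 vCPU) in host 2; 0 vCPU remain.
Put vm10 (25 vCPU) in host 3; 16 vCPU remain.
Put vm11 (13 vCPU) in host 3; 3 vCPU remain.
Put vm12 (30 vCPU) in host 4; 18 vCPU remain.
Put vm13 (32 vCPU) in host 5; 16 vCPU remain.
Put vm14 (12 vCPU) in host 5; 4 vCPU remain.
Put vm15 (33 vCPU) in host 6; 15 vCPU remain.
Put vm16 (5 vCPU) in host 6; 10 vCPU remain.
Put vm17 (13 vCPU) in host 4; 5 vCPU remain.

6 hosts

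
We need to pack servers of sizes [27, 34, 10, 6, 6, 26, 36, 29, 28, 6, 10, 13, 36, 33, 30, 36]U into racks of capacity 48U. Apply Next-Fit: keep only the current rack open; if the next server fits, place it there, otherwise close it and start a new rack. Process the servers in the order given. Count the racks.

11

Put 27U in rack 1; 21U remain.
Put 34U in rack 2; 14U remain.
Put 10U in rack 2; 4U remain.
Put 6U in rack 3; 42U remain.
Put 6U in rack 3; 36U remain.
Put 26U in rack 3; 10U remain.
Put 36U in rack 4; 12U remain.
Put 29U in rack 5; 19U remain.
Put 28U in rack 6; 20U remain.
Put 6U in rack 6; 14U remain.
Put 10U in rack 6; 4U remain.
Put 13U in rack 7; 35U remain.
Put 36U in rack 8; 12U remain.
Put 33U in rack 9; 15U remain.
Put 30U in rack 10; 18U remain.
Put 36U in rack 11; 12U remain.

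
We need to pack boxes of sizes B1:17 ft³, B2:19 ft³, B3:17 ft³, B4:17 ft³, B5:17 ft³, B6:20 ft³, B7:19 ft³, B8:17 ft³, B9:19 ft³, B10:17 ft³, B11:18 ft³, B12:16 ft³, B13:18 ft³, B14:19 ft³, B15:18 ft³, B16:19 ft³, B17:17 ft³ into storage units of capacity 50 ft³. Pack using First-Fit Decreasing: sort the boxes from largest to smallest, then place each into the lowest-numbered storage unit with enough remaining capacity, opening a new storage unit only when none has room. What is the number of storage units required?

8

Sorted descending: 20, 19, 19, 19, 19, 19, 18, 18, 18, 17, 17, 17, 17, 17, 17, 17, 16.
20 ft³ → storage unit 1 (remaining 30 ft³)
19 ft³ → storage unit 1 (remaining 11 ft³)
19 ft³ → storage unit 2 (remaining 31 ft³)
19 ft³ → storage unit 2 (remaining 12 ft³)
19 ft³ → storage unit 3 (remaining 31 ft³)
19 ft³ → storage unit 3 (remaining 12 ft³)
18 ft³ → storage unit 4 (remaining 32 ft³)
18 ft³ → storage unit 4 (remaining 14 ft³)
18 ft³ → storage unit 5 (remaining 32 ft³)
17 ft³ → storage unit 5 (remaining 15 ft³)
17 ft³ → storage unit 6 (remaining 33 ft³)
17 ft³ → storage unit 6 (remaining 16 ft³)
17 ft³ → storage unit 7 (remaining 33 ft³)
17 ft³ → storage unit 7 (remaining 16 ft³)
17 ft³ → storage unit 8 (remaining 33 ft³)
17 ft³ → storage unit 8 (remaining 16 ft³)
16 ft³ → storage unit 6 (remaining 0 ft³)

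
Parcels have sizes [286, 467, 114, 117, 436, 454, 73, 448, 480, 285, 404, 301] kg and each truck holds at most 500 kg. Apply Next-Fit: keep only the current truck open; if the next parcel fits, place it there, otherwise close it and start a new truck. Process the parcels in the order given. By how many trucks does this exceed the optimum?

Next-Fit: [286] [467] [114,117] [436] [454] [73] [448] [480] [285] [404] [301] → 11 trucks.
9 parcels exceed 250 kg (half the capacity), and no two of those can share a truck, so at least 9 trucks are needed.
An optimal packing achieves that bound: [480] [467] [454] [448] [436] [404,73] [301,117] [286,114] [285] → 9 trucks.
Excess: 11 − 9 = 2.

2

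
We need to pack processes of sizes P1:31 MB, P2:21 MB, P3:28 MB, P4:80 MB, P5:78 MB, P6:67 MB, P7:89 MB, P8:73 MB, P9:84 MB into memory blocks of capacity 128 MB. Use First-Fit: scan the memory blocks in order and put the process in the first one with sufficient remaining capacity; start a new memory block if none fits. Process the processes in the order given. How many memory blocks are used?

P1 (31 MB) → memory block 1 (remaining 97 MB)
P2 (21 MB) → memory block 1 (remaining 76 MB)
P3 (28 MB) → memory block 1 (remaining 48 MB)
P4 (80 MB) → memory block 2 (remaining 48 MB)
P5 (78 MB) → memory block 3 (remaining 50 MB)
P6 (67 MB) → memory block 4 (remaining 61 MB)
P7 (89 MB) → memory block 5 (remaining 39 MB)
P8 (73 MB) → memory block 6 (remaining 55 MB)
P9 (84 MB) → memory block 7 (remaining 44 MB)
Final memory blocks: [31,21,28] [80] [78] [67] [89] [73] [84].

7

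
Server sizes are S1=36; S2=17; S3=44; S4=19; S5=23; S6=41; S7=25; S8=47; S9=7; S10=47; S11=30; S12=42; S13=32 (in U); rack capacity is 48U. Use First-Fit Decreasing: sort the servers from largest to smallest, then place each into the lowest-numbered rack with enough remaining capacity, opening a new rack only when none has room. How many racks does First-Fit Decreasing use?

10 racks

Sorted descending: 47, 47, 44, 42, 41, 36, 32, 30, 25, 23, 19, 17, 7.
47U → rack 1 (remaining 1U)
47U → rack 2 (remaining 1U)
44U → rack 3 (remaining 4U)
42U → rack 4 (remaining 6U)
41U → rack 5 (remaining 7U)
36U → rack 6 (remaining 12U)
32U → rack 7 (remaining 16U)
30U → rack 8 (remaining 18U)
25U → rack 9 (remaining 23U)
23U → rack 9 (remaining 0U)
19U → rack 10 (remaining 29U)
17U → rack 8 (remaining 1U)
7U → rack 5 (remaining 0U)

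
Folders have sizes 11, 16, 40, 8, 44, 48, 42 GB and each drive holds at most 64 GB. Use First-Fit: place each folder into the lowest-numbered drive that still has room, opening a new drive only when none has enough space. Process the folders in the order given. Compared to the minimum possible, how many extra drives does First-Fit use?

First-Fit: [11,16,8] [40] [44] [48] [42] → 5 drives.
Total size 209 GB; any packing needs at least ⌈209/64⌉ = 4 drives.
An optimal packing achieves that bound: [48,16] [44,11,8] [42] [40] → 4 drives.
Excess: 5 − 4 = 1.

1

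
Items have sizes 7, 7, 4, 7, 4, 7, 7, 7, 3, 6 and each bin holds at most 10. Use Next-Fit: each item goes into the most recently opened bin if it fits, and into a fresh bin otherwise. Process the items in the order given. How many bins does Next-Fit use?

Put 7 in bin 1; 3 remain.
Put 7 in bin 2; 3 remain.
Put 4 in bin 3; 6 remain.
Put 7 in bin 4; 3 remain.
Put 4 in bin 5; 6 remain.
Put 7 in bin 6; 3 remain.
Put 7 in bin 7; 3 remain.
Put 7 in bin 8; 3 remain.
Put 3 in bin 8; 0 remain.
Put 6 in bin 9; 4 remain.
Final bins: [7] [7] [4] [7] [4] [7] [7] [7,3] [6].

9 bins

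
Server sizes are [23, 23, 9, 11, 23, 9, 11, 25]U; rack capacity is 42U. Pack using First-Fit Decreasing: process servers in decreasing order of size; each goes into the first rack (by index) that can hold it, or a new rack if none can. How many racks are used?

Sorted descending: 25, 23, 23, 23, 11, 11, 9, 9.
rack 1: place 25U, 17U left
rack 2: place 23U, 19U left
rack 3: place 23U, 19U left
rack 4: place 23U, 19U left
rack 1: place 11U, 6U left
rack 2: place 11U, 8U left
rack 3: place 9U, 10U left
rack 3: place 9U, 1U left

4 racks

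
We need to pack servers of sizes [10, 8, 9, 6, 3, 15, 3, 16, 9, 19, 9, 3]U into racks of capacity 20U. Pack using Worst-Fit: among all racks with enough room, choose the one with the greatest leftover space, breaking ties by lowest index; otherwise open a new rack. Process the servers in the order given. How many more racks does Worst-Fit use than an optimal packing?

0

Worst-Fit: [10,8] [9,6,3] [15,3] [16,3] [9,9] [19] → 6 racks.
Total size 110U; any packing needs at least ⌈110/20⌉ = 6 racks.
So 6 is already optimal.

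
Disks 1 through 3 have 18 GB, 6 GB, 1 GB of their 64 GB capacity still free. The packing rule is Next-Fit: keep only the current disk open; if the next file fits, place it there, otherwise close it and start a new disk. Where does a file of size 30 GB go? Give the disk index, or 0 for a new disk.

0

Next-Fit only looks at disk 3, which has 1 GB free.
30 GB does not fit, so a new disk is opened.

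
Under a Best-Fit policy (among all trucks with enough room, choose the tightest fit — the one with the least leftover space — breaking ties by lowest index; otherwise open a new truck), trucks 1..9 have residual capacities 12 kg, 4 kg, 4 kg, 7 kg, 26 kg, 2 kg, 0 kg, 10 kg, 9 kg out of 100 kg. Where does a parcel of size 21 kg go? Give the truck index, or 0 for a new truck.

Trucks with room: truck 5 (26 kg).
Tightest fit is truck 5 with 26 kg free.

5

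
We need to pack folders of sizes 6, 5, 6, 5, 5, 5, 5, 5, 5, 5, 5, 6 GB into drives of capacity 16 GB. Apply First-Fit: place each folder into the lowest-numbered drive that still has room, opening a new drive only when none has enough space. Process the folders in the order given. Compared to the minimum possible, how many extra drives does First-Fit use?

0

First-Fit: [6,5,5] [6,5,5] [5,5,5] [5,5,6] → 4 drives.
Total size 63 GB; any packing needs at least ⌈63/16⌉ = 4 drives.
So 4 is already optimal.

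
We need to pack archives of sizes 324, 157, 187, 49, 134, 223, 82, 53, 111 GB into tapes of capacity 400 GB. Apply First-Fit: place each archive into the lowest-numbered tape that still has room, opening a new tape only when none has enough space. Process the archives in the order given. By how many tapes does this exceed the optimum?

First-Fit: [324,49] [157,187,53] [134,223] [82,111] → 4 tapes.
Total size 1320 GB; any packing needs at least ⌈1320/400⌉ = 4 tapes.
So 4 is already optimal.

0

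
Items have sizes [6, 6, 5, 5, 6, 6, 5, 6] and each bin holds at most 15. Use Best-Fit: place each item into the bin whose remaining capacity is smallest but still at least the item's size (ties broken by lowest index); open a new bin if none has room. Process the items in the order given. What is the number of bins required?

4

bin 1: place 6, 9 left
bin 1: place 6, 3 left
bin 2: place 5, 10 left
bin 2: place 5, 5 left
bin 3: place 6, 9 left
bin 3: place 6, 3 left
bin 2: place 5, 0 left
bin 4: place 6, 9 left
Final bins: [6,6] [5,5,5] [6,6] [6].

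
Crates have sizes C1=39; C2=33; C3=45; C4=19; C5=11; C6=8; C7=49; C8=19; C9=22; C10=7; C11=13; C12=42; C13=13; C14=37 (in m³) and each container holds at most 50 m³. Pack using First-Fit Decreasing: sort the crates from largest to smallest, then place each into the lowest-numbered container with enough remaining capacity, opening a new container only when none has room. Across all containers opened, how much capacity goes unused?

Sorted descending: 49, 45, 42, 39, 37, 33, 22, 19, 19, 13, 13, 11, 8, 7.
49 m³ → container 1 (remaining 1 m³)
45 m³ → container 2 (remaining 5 m³)
42 m³ → container 3 (remaining 8 m³)
39 m³ → container 4 (remaining 11 m³)
37 m³ → container 5 (remaining 13 m³)
33 m³ → container 6 (remaining 17 m³)
22 m³ → container 7 (remaining 28 m³)
19 m³ → container 7 (remaining 9 m³)
19 m³ → container 8 (remaining 31 m³)
13 m³ → container 5 (remaining 0 m³)
13 m³ → container 6 (remaining 4 m³)
11 m³ → container 4 (remaining 0 m³)
8 m³ → container 3 (remaining 0 m³)
7 m³ → container 7 (remaining 2 m³)
8 containers × 50 m³ = 400 m³; used 357 m³; unused 43 m³.

43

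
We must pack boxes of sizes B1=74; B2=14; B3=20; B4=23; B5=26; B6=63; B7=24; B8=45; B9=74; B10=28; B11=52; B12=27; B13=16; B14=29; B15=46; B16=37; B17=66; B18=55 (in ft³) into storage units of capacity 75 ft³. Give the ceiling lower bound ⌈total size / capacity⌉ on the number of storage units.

10

Total size = 74 + 14 + 20 + 23 + 26 + 63 + 24 + 45 + 74 + 28 + 52 + 27 + 16 + 29 + 46 + 37 + 66 + 55 = 719 ft³.
⌈719 / 75⌉ = 10.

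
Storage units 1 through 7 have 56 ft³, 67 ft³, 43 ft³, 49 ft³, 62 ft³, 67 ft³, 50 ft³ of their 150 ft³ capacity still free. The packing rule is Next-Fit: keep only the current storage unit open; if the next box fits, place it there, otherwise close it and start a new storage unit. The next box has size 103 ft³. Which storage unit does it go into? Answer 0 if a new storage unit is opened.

0

Next-Fit only looks at storage unit 7, which has 50 ft³ free.
103 ft³ does not fit, so a new storage unit is opened.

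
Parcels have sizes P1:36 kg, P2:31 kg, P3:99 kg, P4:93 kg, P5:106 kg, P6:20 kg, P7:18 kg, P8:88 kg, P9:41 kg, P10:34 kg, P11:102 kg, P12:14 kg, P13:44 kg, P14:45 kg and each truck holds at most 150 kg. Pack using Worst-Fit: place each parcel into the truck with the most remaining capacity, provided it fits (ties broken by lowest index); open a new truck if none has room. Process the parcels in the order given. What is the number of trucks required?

6 trucks

P1 (36 kg) → truck 1 (remaining 114 kg)
P2 (31 kg) → truck 1 (remaining 83 kg)
P3 (99 kg) → truck 2 (remaining 51 kg)
P4 (93 kg) → truck 3 (remaining 57 kg)
P5 (106 kg) → truck 4 (remaining 44 kg)
P6 (20 kg) → truck 1 (remaining 63 kg)
P7 (18 kg) → truck 1 (remaining 45 kg)
P8 (88 kg) → truck 5 (remaining 62 kg)
P9 (41 kg) → truck 5 (remaining 21 kg)
P10 (34 kg) → truck 3 (remaining 23 kg)
P11 (102 kg) → truck 6 (remaining 48 kg)
P12 (14 kg) → truck 2 (remaining 37 kg)
P13 (44 kg) → truck 6 (remaining 4 kg)
P14 (45 kg) → truck 1 (remaining 0 kg)
Final trucks: [36,31,20,18,45] [99,14] [93,34] [106] [88,41] [102,44].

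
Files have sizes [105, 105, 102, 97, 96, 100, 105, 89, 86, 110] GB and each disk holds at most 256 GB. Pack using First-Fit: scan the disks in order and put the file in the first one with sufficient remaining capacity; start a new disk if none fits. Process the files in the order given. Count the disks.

5

105 GB → disk 1 (remaining 151 GB)
105 GB → disk 1 (remaining 46 GB)
102 GB → disk 2 (remaining 154 GB)
97 GB → disk 2 (remaining 57 GB)
96 GB → disk 3 (remaining 160 GB)
100 GB → disk 3 (remaining 60 GB)
105 GB → disk 4 (remaining 151 GB)
89 GB → disk 4 (remaining 62 GB)
86 GB → disk 5 (remaining 170 GB)
110 GB → disk 5 (remaining 60 GB)
Final disks: [105,105] [102,97] [96,100] [105,89] [86,110].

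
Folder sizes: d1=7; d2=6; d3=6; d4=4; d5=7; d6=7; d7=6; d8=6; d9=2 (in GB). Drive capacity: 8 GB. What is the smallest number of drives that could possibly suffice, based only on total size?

Total size = 7 + 6 + 6 + 4 + 7 + 7 + 6 + 6 + 2 = 51 GB.
⌈51 / 8⌉ = 7.

7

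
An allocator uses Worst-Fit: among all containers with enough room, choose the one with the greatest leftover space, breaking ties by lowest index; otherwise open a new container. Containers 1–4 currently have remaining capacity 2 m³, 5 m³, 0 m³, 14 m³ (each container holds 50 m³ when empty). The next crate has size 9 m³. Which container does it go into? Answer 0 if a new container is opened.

Containers with room: container 4 (14 m³).
Most room is container 4 with 14 m³ free.

4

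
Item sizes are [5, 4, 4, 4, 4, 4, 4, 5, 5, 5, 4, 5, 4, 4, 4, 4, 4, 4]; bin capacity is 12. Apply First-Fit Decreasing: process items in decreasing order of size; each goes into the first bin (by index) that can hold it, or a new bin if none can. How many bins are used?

7

Sorted descending: 5, 5, 5, 5, 5, 4, 4, 4, 4, 4, 4, 4, 4, 4, 4, 4, 4, 4.
bin 1: place 5, 7 left
bin 1: place 5, 2 left
bin 2: place 5, 7 left
bin 2: place 5, 2 left
bin 3: place 5, 7 left
bin 3: place 4, 3 left
bin 4: place 4, 8 left
bin 4: place 4, 4 left
bin 4: place 4, 0 left
bin 5: place 4, 8 left
bin 5: place 4, 4 left
bin 5: place 4, 0 left
bin 6: place 4, 8 left
bin 6: place 4, 4 left
bin 6: place 4, 0 left
bin 7: place 4, 8 left
bin 7: place 4, 4 left
bin 7: place 4, 0 left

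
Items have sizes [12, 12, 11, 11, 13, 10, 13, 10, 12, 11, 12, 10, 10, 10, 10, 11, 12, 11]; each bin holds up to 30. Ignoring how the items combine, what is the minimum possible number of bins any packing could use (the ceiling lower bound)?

Total size = 12 + 12 + 11 + 11 + 13 + 10 + 13 + 10 + 12 + 11 + 12 + 10 + 10 + 10 + 10 + 11 + 12 + 11 = 201.
⌈201 / 30⌉ = 7.

7 bins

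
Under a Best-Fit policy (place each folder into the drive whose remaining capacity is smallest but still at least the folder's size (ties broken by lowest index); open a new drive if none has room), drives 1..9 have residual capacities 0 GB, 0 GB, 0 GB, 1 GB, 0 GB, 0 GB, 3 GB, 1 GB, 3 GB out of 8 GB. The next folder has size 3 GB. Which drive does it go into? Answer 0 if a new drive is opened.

Drives with room: drive 7 (3 GB), drive 9 (3 GB).
Tightest fit is drive 7 with 3 GB free.

7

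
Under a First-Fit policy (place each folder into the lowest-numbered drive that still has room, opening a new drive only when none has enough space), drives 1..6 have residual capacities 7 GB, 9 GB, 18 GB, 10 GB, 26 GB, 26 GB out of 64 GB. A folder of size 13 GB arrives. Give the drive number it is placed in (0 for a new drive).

3

Drives with room: drive 3 (18 GB), drive 5 (26 GB), drive 6 (26 GB).
The first with room is drive 3.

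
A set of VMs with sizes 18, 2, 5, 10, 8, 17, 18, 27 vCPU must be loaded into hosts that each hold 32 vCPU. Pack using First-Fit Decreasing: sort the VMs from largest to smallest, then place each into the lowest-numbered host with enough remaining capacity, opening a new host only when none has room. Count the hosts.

4

Sorted descending: 27, 18, 18, 17, 10, 8, 5, 2.
Put 27 vCPU in host 1; 5 vCPU remain.
Put 18 vCPU in host 2; 14 vCPU remain.
Put 18 vCPU in host 3; 14 vCPU remain.
Put 17 vCPU in host 4; 15 vCPU remain.
Put 10 vCPU in host 2; 4 vCPU remain.
Put 8 vCPU in host 3; 6 vCPU remain.
Put 5 vCPU in host 1; 0 vCPU remain.
Put 2 vCPU in host 2; 2 vCPU remain.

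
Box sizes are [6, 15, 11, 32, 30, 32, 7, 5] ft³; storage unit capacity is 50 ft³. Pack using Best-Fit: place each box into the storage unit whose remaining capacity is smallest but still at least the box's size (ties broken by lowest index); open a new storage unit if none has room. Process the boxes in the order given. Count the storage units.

Put 6 ft³ in storage unit 1; 44 ft³ remain.
Put 15 ft³ in storage unit 1; 29 ft³ remain.
Put 11 ft³ in storage unit 1; 18 ft³ remain.
Put 32 ft³ in storage unit 2; 18 ft³ remain.
Put 30 ft³ in storage unit 3; 20 ft³ remain.
Put 32 ft³ in storage unit 4; 18 ft³ remain.
Put 7 ft³ in storage unit 1; 11 ft³ remain.
Put 5 ft³ in storage unit 1; 6 ft³ remain.

4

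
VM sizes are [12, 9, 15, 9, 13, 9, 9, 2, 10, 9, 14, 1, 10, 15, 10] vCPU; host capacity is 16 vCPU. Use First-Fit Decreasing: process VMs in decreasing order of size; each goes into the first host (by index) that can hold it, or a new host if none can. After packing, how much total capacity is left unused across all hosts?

Sorted descending: 15, 15, 14, 13, 12, 10, 10, 10, 9, 9, 9, 9, 9, 2, 1.
15 vCPU → host 1 (remaining 1 vCPU)
15 vCPU → host 2 (remaining 1 vCPU)
14 vCPU → host 3 (remaining 2 vCPU)
13 vCPU → host 4 (remaining 3 vCPU)
12 vCPU → host 5 (remaining 4 vCPU)
10 vCPU → host 6 (remaining 6 vCPU)
10 vCPU → host 7 (remaining 6 vCPU)
10 vCPU → host 8 (remaining 6 vCPU)
9 vCPU → host 9 (remaining 7 vCPU)
9 vCPU → host 10 (remaining 7 vCPU)
9 vCPU → host 11 (remaining 7 vCPU)
9 vCPU → host 12 (remaining 7 vCPU)
9 vCPU → host 13 (remaining 7 vCPU)
2 vCPU → host 3 (remaining 0 vCPU)
1 vCPU → host 1 (remaining 0 vCPU)
13 hosts × 16 vCPU = 208 vCPU; used 147 vCPU; unused 61 vCPU.

61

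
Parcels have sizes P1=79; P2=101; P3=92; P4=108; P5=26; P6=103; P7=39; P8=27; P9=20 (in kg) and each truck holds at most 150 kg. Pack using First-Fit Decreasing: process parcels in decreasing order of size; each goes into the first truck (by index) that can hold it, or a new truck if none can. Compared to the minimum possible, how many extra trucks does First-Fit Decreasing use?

0

First-Fit Decreasing: [108,39] [103,27,20] [101,26] [92] [79] → 5 trucks.
5 parcels exceed 75 kg (half the capacity), and no two of those can share a truck, so at least 5 trucks are needed.
So 5 is already optimal.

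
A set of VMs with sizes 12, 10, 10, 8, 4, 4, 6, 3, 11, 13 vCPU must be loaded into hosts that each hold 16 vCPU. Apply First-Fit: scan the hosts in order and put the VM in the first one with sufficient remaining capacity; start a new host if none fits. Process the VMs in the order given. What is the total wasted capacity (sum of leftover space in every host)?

host 1: place 12 vCPU, 4 vCPU left
host 2: place 10 vCPU, 6 vCPU left
host 3: place 10 vCPU, 6 vCPU left
host 4: place 8 vCPU, 8 vCPU left
host 1: place 4 vCPU, 0 vCPU left
host 2: place 4 vCPU, 2 vCPU left
host 3: place 6 vCPU, 0 vCPU left
host 4: place 3 vCPU, 5 vCPU left
host 5: place 11 vCPU, 5 vCPU left
host 6: place 13 vCPU, 3 vCPU left
6 hosts × 16 vCPU = 96 vCPU; used 81 vCPU; unused 15 vCPU.

15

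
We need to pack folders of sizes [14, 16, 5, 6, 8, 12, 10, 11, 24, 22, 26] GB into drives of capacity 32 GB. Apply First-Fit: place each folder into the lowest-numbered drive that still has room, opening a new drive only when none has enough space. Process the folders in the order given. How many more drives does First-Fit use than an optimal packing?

First-Fit: [14,16] [5,6,8,12] [10,11] [24] [22] [26] → 6 drives.
Total size 154 GB; any packing needs at least ⌈154/32⌉ = 5 drives.
An optimal packing achieves that bound: [26,6] [24,8] [22,10] [16,14] [12,11,5] → 5 drives.
Excess: 6 − 5 = 1.

1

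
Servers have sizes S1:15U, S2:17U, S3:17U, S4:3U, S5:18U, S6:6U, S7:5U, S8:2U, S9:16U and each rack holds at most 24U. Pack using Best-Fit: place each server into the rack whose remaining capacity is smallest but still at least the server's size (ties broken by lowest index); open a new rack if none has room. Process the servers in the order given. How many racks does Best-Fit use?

S1 (15U) → rack 1 (remaining 9U)
S2 (17U) → rack 2 (remaining 7U)
S3 (17U) → rack 3 (remaining 7U)
S4 (3U) → rack 2 (remaining 4U)
S5 (18U) → rack 4 (remaining 6U)
S6 (6U) → rack 4 (remaining 0U)
S7 (5U) → rack 3 (remaining 2U)
S8 (2U) → rack 3 (remaining 0U)
S9 (16U) → rack 5 (remaining 8U)

5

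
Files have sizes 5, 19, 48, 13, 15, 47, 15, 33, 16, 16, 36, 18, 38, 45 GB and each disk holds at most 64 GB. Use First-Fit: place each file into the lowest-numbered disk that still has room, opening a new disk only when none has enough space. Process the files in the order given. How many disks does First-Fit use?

7 disks

disk 1: place 5 GB, 59 GB left
disk 1: place 19 GB, 40 GB left
disk 2: place 48 GB, 16 GB left
disk 1: place 13 GB, 27 GB left
disk 1: place 15 GB, 12 GB left
disk 3: place 47 GB, 17 GB left
disk 2: place 15 GB, 1 GB left
disk 4: place 33 GB, 31 GB left
disk 3: place 16 GB, 1 GB left
disk 4: place 16 GB, 15 GB left
disk 5: place 36 GB, 28 GB left
disk 5: place 18 GB, 10 GB left
disk 6: place 38 GB, 26 GB left
disk 7: place 45 GB, 19 GB left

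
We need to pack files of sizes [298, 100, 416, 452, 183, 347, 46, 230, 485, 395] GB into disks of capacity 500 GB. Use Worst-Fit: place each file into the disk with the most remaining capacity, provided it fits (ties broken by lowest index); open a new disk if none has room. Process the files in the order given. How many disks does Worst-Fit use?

7 disks

Put 298 GB in disk 1; 202 GB remain.
Put 100 GB in disk 1; 102 GB remain.
Put 416 GB in disk 2; 84 GB remain.
Put 452 GB in disk 3; 48 GB remain.
Put 183 GB in disk 4; 317 GB remain.
Put 347 GB in disk 5; 153 GB remain.
Put 46 GB in disk 4; 271 GB remain.
Put 230 GB in disk 4; 41 GB remain.
Put 485 GB in disk 6; 15 GB remain.
Put 395 GB in disk 7; 105 GB remain.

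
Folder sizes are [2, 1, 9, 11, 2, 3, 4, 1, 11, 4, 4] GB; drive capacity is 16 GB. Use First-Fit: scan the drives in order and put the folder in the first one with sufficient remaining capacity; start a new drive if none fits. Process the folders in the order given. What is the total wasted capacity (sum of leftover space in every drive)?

drive 1: place 2 GB, 14 GB left
drive 1: place 1 GB, 13 GB left
drive 1: place 9 GB, 4 GB left
drive 2: place 11 GB, 5 GB left
drive 1: place 2 GB, 2 GB left
drive 2: place 3 GB, 2 GB left
drive 3: place 4 GB, 12 GB left
drive 1: place 1 GB, 1 GB left
drive 3: place 11 GB, 1 GB left
drive 4: place 4 GB, 12 GB left
drive 4: place 4 GB, 8 GB left
4 drives × 16 GB = 64 GB; used 52 GB; unused 12 GB.

12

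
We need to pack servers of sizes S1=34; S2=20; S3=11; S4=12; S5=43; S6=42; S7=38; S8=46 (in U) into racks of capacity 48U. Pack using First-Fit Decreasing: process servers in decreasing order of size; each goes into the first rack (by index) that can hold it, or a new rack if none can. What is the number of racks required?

Sorted descending: 46, 43, 42, 38, 34, 20, 12, 11.
rack 1: place 46U, 2U left
rack 2: place 43U, 5U left
rack 3: place 42U, 6U left
rack 4: place 38U, 10U left
rack 5: place 34U, 14U left
rack 6: place 20U, 28U left
rack 5: place 12U, 2U left
rack 6: place 11U, 17U left

6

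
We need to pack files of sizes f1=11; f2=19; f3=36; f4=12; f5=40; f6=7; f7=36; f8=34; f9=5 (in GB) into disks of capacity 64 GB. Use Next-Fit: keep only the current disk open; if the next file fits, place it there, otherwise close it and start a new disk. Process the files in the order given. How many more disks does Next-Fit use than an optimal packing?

1

Next-Fit: [11,19] [36,12] [40,7] [36] [34,5] → 5 disks.
Total size 200 GB; any packing needs at least ⌈200/64⌉ = 4 disks.
An optimal packing achieves that bound: [40,19,5] [36,12,11] [36,7] [34] → 4 disks.
Excess: 5 − 4 = 1.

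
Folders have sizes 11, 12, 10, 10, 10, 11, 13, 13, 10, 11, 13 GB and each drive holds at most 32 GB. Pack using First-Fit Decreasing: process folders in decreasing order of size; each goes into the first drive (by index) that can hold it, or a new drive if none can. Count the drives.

5 drives

Sorted descending: 13, 13, 13, 12, 11, 11, 11, 10, 10, 10, 10.
drive 1: place 13 GB, 19 GB left
drive 1: place 13 GB, 6 GB left
drive 2: place 13 GB, 19 GB left
drive 2: place 12 GB, 7 GB left
drive 3: place 11 GB, 21 GB left
drive 3: place 11 GB, 10 GB left
drive 4: place 11 GB, 21 GB left
drive 3: place 10 GB, 0 GB left
drive 4: place 10 GB, 11 GB left
drive 4: place 10 GB, 1 GB left
drive 5: place 10 GB, 22 GB left
Final drives: [13,13] [13,12] [11,11,10] [11,10,10] [10].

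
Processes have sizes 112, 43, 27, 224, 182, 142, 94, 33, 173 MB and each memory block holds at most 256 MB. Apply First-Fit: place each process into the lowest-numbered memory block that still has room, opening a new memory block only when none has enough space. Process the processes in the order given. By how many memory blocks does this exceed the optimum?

First-Fit: [112,43,27,33] [224] [182] [142,94] [173] → 5 memory blocks.
Total size 1030 MB; any packing needs at least ⌈1030/256⌉ = 5 memory blocks.
So 5 is already optimal.

0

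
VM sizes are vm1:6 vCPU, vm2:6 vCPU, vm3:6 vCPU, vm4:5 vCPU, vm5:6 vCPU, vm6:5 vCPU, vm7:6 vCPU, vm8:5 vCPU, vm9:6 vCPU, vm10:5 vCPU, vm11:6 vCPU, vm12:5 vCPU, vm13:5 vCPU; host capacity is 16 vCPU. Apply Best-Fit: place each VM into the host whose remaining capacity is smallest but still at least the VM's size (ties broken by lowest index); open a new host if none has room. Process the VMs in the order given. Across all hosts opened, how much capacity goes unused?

host 1: place vm1 (6 vCPU), 10 vCPU left
host 1: place vm2 (6 vCPU), 4 vCPU left
host 2: place vm3 (6 vCPU), 10 vCPU left
host 2: place vm4 (5 vCPU), 5 vCPU left
host 3: place vm5 (6 vCPU), 10 vCPU left
host 2: place vm6 (5 vCPU), 0 vCPU left
host 3: place vm7 (6 vCPU), 4 vCPU left
host 4: place vm8 (5 vCPU), 11 vCPU left
host 4: place vm9 (6 vCPU), 5 vCPU left
host 4: place vm10 (5 vCPU), 0 vCPU left
host 5: place vm11 (6 vCPU), 10 vCPU left
host 5: place vm12 (5 vCPU), 5 vCPU left
host 5: place vm13 (5 vCPU), 0 vCPU left
5 hosts × 16 vCPU = 80 vCPU; used 72 vCPU; unused 8 vCPU.

8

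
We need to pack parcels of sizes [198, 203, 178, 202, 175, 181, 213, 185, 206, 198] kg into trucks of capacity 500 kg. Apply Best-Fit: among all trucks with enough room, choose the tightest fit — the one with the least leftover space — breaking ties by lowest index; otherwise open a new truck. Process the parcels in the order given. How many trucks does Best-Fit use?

5 trucks

Put 198 kg in truck 1; 302 kg remain.
Put 203 kg in truck 1; 99 kg remain.
Put 178 kg in truck 2; 322 kg remain.
Put 202 kg in truck 2; 120 kg remain.
Put 175 kg in truck 3; 325 kg remain.
Put 181 kg in truck 3; 144 kg remain.
Put 213 kg in truck 4; 287 kg remain.
Put 185 kg in truck 4; 102 kg remain.
Put 206 kg in truck 5; 294 kg remain.
Put 198 kg in truck 5; 96 kg remain.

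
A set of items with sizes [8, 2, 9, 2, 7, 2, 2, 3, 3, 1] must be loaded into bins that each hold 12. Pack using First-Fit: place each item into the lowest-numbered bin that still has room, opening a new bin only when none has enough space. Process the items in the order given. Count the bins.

bin 1: place 8, 4 left
bin 1: place 2, 2 left
bin 2: place 9, 3 left
bin 1: place 2, 0 left
bin 3: place 7, 5 left
bin 2: place 2, 1 left
bin 3: place 2, 3 left
bin 3: place 3, 0 left
bin 4: place 3, 9 left
bin 2: place 1, 0 left

4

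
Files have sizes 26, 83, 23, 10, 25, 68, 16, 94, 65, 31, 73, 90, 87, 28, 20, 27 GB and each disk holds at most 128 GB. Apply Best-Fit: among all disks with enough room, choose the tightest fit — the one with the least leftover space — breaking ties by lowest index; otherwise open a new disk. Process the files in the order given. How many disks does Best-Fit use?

Put 26 GB in disk 1; 102 GB remain.
Put 83 GB in disk 1; 19 GB remain.
Put 23 GB in disk 2; 105 GB remain.
Put 10 GB in disk 1; 9 GB remain.
Put 25 GB in disk 2; 80 GB remain.
Put 68 GB in disk 2; 12 GB remain.
Put 16 GB in disk 3; 112 GB remain.
Put 94 GB in disk 3; 18 GB remain.
Put 65 GB in disk 4; 63 GB remain.
Put 31 GB in disk 4; 32 GB remain.
Put 73 GB in disk 5; 55 GB remain.
Put 90 GB in disk 6; 38 GB remain.
Put 87 GB in disk 7; 41 GB remain.
Put 28 GB in disk 4; 4 GB remain.
Put 20 GB in disk 6; 18 GB remain.
Put 27 GB in disk 7; 14 GB remain.

7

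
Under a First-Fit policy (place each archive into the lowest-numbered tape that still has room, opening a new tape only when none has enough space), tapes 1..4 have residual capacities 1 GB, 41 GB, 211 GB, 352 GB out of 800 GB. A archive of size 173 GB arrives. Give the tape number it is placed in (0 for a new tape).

3

Tapes with room: tape 3 (211 GB), tape 4 (352 GB).
The first with room is tape 3.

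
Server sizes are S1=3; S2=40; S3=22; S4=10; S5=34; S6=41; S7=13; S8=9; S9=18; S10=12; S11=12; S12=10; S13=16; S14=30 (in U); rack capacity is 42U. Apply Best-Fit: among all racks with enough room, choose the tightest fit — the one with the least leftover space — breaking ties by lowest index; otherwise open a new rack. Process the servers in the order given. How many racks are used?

rack 1: place S1 (3U), 39U left
rack 2: place S2 (40U), 2U left
rack 1: place S3 (22U), 17U left
rack 1: place S4 (10U), 7U left
rack 3: place S5 (34U), 8U left
rack 4: place S6 (41U), 1U left
rack 5: place S7 (13U), 29U left
rack 5: place S8 (9U), 20U left
rack 5: place S9 (18U), 2U left
rack 6: place S10 (12U), 30U left
rack 6: place S11 (12U), 18U left
rack 6: place S12 (10U), 8U left
rack 7: place S13 (16U), 26U left
rack 8: place S14 (30U), 12U left

8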